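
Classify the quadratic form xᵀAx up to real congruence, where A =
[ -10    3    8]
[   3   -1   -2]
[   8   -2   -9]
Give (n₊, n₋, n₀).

Answer: (0, 3, 0)

Derivation:
step 0: pivot -10 → sign −
step 1: pivot -1/10 → sign −
step 2: pivot -1 → sign −
signature = (0, 3, 0)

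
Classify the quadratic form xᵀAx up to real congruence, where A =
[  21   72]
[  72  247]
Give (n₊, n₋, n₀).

Answer: (2, 0, 0)

Derivation:
step 0: pivot 21 → sign +
step 1: pivot 1/7 → sign +
signature = (2, 0, 0)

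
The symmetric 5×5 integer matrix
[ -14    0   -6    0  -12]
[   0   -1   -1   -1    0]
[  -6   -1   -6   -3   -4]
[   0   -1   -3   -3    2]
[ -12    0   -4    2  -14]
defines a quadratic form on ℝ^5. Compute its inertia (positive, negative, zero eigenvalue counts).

step 0: pivot -14 → sign −
step 1: pivot -1 → sign −
step 2: pivot -17/7 → sign −
step 3: pivot -6/17 → sign −
step 4: row/col 4 already zero → sign 0
signature = (0, 4, 1)

Answer: (0, 4, 1)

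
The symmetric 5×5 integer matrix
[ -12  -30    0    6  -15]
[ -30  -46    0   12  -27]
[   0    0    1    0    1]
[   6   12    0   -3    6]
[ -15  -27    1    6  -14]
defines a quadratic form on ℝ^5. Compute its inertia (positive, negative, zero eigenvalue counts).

step 0: pivot -12 → sign −
step 1: pivot 29 → sign +
step 2: pivot 1 → sign +
step 3: pivot -9/29 → sign −
step 4: pivot 1/2 → sign +
signature = (3, 2, 0)

Answer: (3, 2, 0)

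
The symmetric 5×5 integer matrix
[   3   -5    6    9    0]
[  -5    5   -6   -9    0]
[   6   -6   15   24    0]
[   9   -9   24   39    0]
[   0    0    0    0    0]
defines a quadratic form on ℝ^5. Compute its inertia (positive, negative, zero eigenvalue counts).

Answer: (3, 1, 1)

Derivation:
step 0: pivot 3 → sign +
step 1: pivot -10/3 → sign −
step 2: pivot 39/5 → sign +
step 3: pivot 6/13 → sign +
step 4: row/col 4 already zero → sign 0
signature = (3, 1, 1)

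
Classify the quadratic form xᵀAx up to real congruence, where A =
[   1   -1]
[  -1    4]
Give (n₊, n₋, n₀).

Answer: (2, 0, 0)

Derivation:
step 0: pivot 1 → sign +
step 1: pivot 3 → sign +
signature = (2, 0, 0)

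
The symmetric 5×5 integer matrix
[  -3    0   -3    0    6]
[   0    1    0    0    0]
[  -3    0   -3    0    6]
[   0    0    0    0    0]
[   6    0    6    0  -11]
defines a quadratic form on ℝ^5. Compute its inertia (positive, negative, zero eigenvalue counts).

step 0: pivot -3 → sign −
step 1: pivot 1 → sign +
step 2: pivot 1 → sign +
step 3: row/col 3 already zero → sign 0
step 4: row/col 4 already zero → sign 0
signature = (2, 1, 2)

Answer: (2, 1, 2)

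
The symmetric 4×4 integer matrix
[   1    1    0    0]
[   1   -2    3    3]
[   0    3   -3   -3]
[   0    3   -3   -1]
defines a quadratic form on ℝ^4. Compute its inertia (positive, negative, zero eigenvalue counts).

step 0: pivot 1 → sign +
step 1: pivot -3 → sign −
step 2: pivot 2 → sign +
step 3: row/col 3 already zero → sign 0
signature = (2, 1, 1)

Answer: (2, 1, 1)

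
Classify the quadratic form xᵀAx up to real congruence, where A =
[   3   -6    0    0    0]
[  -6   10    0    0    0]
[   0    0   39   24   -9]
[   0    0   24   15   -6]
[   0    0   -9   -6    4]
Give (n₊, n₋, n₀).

step 0: pivot 3 → sign +
step 1: pivot -2 → sign −
step 2: pivot 39 → sign +
step 3: pivot 3/13 → sign +
step 4: pivot 1 → sign +
signature = (4, 1, 0)

Answer: (4, 1, 0)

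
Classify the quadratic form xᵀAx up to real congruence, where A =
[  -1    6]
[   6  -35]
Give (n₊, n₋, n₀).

Answer: (1, 1, 0)

Derivation:
step 0: pivot -1 → sign −
step 1: pivot 1 → sign +
signature = (1, 1, 0)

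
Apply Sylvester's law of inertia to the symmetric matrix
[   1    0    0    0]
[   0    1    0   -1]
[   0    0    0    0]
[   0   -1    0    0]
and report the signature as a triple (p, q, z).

Answer: (2, 1, 1)

Derivation:
step 0: pivot 1 → sign +
step 1: pivot 1 → sign +
step 2: pivot -1 → sign −
step 3: row/col 3 already zero → sign 0
signature = (2, 1, 1)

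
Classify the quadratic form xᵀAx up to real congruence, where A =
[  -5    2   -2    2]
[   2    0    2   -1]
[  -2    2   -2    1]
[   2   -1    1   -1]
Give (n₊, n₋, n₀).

Answer: (1, 3, 0)

Derivation:
step 0: pivot -5 → sign −
step 1: pivot 4/5 → sign +
step 2: pivot -3 → sign −
step 3: pivot -1/6 → sign −
signature = (1, 3, 0)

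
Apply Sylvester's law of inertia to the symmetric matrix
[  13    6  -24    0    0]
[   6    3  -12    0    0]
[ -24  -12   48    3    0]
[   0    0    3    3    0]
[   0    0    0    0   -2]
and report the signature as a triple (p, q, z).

step 0: pivot 13 → sign +
step 1: pivot 3/13 → sign +
step 2: pivot 3 → sign +
step 3: pivot -3 → sign −
step 4: pivot -2 → sign −
signature = (3, 2, 0)

Answer: (3, 2, 0)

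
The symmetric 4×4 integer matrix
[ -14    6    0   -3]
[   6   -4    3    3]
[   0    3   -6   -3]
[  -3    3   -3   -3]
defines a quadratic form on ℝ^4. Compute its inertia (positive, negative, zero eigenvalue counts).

step 0: pivot -14 → sign −
step 1: pivot -10/7 → sign −
step 2: pivot 3/10 → sign +
step 3: pivot -3/2 → sign −
signature = (1, 3, 0)

Answer: (1, 3, 0)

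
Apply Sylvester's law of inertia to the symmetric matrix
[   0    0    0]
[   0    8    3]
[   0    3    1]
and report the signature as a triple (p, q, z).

step 0: pivot 8 → sign +
step 1: pivot -1/8 → sign −
step 2: row/col 2 already zero → sign 0
signature = (1, 1, 1)

Answer: (1, 1, 1)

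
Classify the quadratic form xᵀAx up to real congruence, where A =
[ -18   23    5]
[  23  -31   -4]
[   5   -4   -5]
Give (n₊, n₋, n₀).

step 0: pivot -18 → sign −
step 1: pivot -29/18 → sign −
step 2: pivot -2/29 → sign −
signature = (0, 3, 0)

Answer: (0, 3, 0)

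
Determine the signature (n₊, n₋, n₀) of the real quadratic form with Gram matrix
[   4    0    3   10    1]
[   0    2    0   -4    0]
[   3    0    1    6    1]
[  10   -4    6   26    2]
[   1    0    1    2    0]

step 0: pivot 4 → sign +
step 1: pivot 2 → sign +
step 2: pivot -5/4 → sign −
step 3: pivot -26/5 → sign −
step 4: pivot -1/13 → sign −
signature = (2, 3, 0)

Answer: (2, 3, 0)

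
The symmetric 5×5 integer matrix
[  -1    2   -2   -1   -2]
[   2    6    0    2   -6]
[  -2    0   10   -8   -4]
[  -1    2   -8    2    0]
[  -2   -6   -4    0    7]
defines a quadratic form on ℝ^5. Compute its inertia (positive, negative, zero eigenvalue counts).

Answer: (3, 2, 0)

Derivation:
step 0: pivot -1 → sign −
step 1: pivot 10 → sign +
step 2: pivot 62/5 → sign +
step 3: pivot 3/31 → sign +
step 4: pivot -1/3 → sign −
signature = (3, 2, 0)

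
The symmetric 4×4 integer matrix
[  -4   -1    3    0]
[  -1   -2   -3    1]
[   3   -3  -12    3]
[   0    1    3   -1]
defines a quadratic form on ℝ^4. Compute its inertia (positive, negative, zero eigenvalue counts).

Answer: (0, 3, 1)

Derivation:
step 0: pivot -4 → sign −
step 1: pivot -7/4 → sign −
step 2: pivot -12/7 → sign −
step 3: row/col 3 already zero → sign 0
signature = (0, 3, 1)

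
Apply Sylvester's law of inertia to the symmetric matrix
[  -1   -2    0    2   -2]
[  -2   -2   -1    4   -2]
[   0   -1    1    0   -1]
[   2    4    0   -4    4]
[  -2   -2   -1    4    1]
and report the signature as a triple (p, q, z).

step 0: pivot -1 → sign −
step 1: pivot 2 → sign +
step 2: pivot 1/2 → sign +
step 3: pivot 3 → sign +
step 4: row/col 4 already zero → sign 0
signature = (3, 1, 1)

Answer: (3, 1, 1)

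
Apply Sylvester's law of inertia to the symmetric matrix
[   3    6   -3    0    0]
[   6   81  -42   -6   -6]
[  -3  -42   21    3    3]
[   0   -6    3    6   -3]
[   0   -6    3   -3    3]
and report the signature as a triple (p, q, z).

Answer: (4, 1, 0)

Derivation:
step 0: pivot 3 → sign +
step 1: pivot 69 → sign +
step 2: pivot -18/23 → sign −
step 3: pivot 11/2 → sign +
step 4: pivot 3/11 → sign +
signature = (4, 1, 0)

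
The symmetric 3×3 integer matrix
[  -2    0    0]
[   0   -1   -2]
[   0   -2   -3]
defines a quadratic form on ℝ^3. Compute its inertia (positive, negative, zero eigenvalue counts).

step 0: pivot -2 → sign −
step 1: pivot -1 → sign −
step 2: pivot 1 → sign +
signature = (1, 2, 0)

Answer: (1, 2, 0)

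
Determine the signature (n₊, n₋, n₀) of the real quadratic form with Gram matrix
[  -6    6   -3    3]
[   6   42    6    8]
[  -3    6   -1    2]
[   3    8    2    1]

step 0: pivot -6 → sign −
step 1: pivot 48 → sign +
step 2: pivot 5/16 → sign +
step 3: pivot -2/15 → sign −
signature = (2, 2, 0)

Answer: (2, 2, 0)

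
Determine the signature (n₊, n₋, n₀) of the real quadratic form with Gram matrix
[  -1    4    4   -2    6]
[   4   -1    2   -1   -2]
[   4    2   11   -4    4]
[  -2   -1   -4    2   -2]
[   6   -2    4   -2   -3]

Answer: (3, 2, 0)

Derivation:
step 0: pivot -1 → sign −
step 1: pivot 15 → sign +
step 2: pivot 27/5 → sign +
step 3: pivot 1/3 → sign +
step 4: pivot -1/3 → sign −
signature = (3, 2, 0)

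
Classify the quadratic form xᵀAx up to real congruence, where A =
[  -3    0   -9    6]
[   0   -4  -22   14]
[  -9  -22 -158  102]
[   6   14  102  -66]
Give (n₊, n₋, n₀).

Answer: (0, 4, 0)

Derivation:
step 0: pivot -3 → sign −
step 1: pivot -4 → sign −
step 2: pivot -10 → sign −
step 3: pivot -1/10 → sign −
signature = (0, 4, 0)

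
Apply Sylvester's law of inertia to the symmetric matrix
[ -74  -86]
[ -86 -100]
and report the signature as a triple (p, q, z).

Answer: (0, 2, 0)

Derivation:
step 0: pivot -74 → sign −
step 1: pivot -2/37 → sign −
signature = (0, 2, 0)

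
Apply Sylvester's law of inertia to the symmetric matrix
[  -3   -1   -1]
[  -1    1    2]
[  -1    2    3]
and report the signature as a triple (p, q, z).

Answer: (1, 2, 0)

Derivation:
step 0: pivot -3 → sign −
step 1: pivot 4/3 → sign +
step 2: pivot -3/4 → sign −
signature = (1, 2, 0)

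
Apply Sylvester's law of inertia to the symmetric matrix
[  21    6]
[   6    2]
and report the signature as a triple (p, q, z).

step 0: pivot 21 → sign +
step 1: pivot 2/7 → sign +
signature = (2, 0, 0)

Answer: (2, 0, 0)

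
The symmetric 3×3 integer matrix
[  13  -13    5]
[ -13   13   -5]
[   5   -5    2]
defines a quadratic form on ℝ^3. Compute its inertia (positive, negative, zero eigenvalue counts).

step 0: pivot 13 → sign +
step 1: pivot 1/13 → sign +
step 2: row/col 2 already zero → sign 0
signature = (2, 0, 1)

Answer: (2, 0, 1)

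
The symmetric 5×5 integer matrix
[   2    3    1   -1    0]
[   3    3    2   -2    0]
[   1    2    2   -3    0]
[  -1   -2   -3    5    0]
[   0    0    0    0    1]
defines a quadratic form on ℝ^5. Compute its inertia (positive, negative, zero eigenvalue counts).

Answer: (4, 1, 0)

Derivation:
step 0: pivot 2 → sign +
step 1: pivot -3/2 → sign −
step 2: pivot 5/3 → sign +
step 3: pivot 2/5 → sign +
step 4: pivot 1 → sign +
signature = (4, 1, 0)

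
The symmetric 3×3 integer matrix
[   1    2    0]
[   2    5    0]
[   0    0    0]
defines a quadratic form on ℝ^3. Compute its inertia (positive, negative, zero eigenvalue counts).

Answer: (2, 0, 1)

Derivation:
step 0: pivot 1 → sign +
step 1: pivot 1 → sign +
step 2: row/col 2 already zero → sign 0
signature = (2, 0, 1)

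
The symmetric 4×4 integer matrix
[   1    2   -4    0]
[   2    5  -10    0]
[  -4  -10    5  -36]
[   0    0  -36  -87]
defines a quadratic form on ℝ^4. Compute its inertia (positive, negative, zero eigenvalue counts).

Answer: (2, 2, 0)

Derivation:
step 0: pivot 1 → sign +
step 1: pivot 1 → sign +
step 2: pivot -15 → sign −
step 3: pivot -3/5 → sign −
signature = (2, 2, 0)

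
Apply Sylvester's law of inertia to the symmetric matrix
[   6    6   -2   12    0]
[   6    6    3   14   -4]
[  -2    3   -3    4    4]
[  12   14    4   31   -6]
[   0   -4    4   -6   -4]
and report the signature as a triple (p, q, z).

Answer: (3, 1, 1)

Derivation:
step 0: pivot 6 → sign +
step 1: pivot -11/3 → sign −
step 2: pivot 75/11 → sign +
step 3: pivot 1/75 → sign +
step 4: row/col 4 already zero → sign 0
signature = (3, 1, 1)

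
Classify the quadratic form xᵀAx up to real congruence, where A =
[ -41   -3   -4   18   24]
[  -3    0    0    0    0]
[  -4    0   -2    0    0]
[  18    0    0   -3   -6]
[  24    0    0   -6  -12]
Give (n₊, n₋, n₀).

Answer: (1, 3, 1)

Derivation:
step 0: pivot -41 → sign −
step 1: pivot 9/41 → sign +
step 2: pivot -2 → sign −
step 3: pivot -3 → sign −
step 4: row/col 4 already zero → sign 0
signature = (1, 3, 1)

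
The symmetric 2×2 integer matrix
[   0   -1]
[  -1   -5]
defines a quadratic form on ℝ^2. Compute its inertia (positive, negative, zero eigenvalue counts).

Answer: (1, 1, 0)

Derivation:
step 0: pivot -5 → sign −
step 1: pivot 1/5 → sign +
signature = (1, 1, 0)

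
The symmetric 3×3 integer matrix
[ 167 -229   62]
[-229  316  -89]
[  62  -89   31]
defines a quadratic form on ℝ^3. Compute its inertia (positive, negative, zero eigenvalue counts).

step 0: pivot 167 → sign +
step 1: pivot 331/167 → sign +
step 2: pivot -6/331 → sign −
signature = (2, 1, 0)

Answer: (2, 1, 0)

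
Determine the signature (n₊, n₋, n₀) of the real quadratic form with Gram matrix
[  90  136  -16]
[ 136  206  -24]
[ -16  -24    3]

step 0: pivot 90 → sign +
step 1: pivot 22/45 → sign +
step 2: pivot 1/11 → sign +
signature = (3, 0, 0)

Answer: (3, 0, 0)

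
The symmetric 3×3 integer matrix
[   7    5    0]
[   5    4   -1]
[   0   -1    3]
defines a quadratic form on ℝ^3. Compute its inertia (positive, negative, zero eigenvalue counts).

Answer: (3, 0, 0)

Derivation:
step 0: pivot 7 → sign +
step 1: pivot 3/7 → sign +
step 2: pivot 2/3 → sign +
signature = (3, 0, 0)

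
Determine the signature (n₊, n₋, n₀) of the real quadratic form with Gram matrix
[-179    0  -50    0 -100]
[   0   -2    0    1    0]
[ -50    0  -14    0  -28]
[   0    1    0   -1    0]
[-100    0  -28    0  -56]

Answer: (0, 4, 1)

Derivation:
step 0: pivot -179 → sign −
step 1: pivot -2 → sign −
step 2: pivot -6/179 → sign −
step 3: pivot -1/2 → sign −
step 4: row/col 4 already zero → sign 0
signature = (0, 4, 1)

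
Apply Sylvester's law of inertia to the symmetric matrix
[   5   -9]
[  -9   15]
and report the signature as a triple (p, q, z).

Answer: (1, 1, 0)

Derivation:
step 0: pivot 5 → sign +
step 1: pivot -6/5 → sign −
signature = (1, 1, 0)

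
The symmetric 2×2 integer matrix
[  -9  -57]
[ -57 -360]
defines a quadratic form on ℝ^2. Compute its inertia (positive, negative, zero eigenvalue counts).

step 0: pivot -9 → sign −
step 1: pivot 1 → sign +
signature = (1, 1, 0)

Answer: (1, 1, 0)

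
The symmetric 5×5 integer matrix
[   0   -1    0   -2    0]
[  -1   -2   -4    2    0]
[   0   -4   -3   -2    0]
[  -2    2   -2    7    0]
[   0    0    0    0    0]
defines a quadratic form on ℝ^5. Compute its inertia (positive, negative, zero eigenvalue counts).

step 0: pivot -2 → sign −
step 1: pivot 1/2 → sign +
step 2: pivot -3 → sign −
step 3: pivot 3 → sign +
step 4: row/col 4 already zero → sign 0
signature = (2, 2, 1)

Answer: (2, 2, 1)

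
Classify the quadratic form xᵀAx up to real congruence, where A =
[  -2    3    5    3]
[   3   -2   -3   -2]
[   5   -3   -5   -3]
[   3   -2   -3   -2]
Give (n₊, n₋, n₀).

Answer: (1, 2, 1)

Derivation:
step 0: pivot -2 → sign −
step 1: pivot 5/2 → sign +
step 2: pivot -3/5 → sign −
step 3: row/col 3 already zero → sign 0
signature = (1, 2, 1)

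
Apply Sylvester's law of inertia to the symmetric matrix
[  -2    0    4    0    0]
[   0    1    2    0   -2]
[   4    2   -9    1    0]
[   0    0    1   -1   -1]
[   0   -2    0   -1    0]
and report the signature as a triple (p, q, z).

Answer: (1, 4, 0)

Derivation:
step 0: pivot -2 → sign −
step 1: pivot 1 → sign +
step 2: pivot -5 → sign −
step 3: pivot -4/5 → sign −
step 4: pivot -3/4 → sign −
signature = (1, 4, 0)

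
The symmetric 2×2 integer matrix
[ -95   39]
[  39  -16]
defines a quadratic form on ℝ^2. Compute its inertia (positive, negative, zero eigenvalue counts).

step 0: pivot -95 → sign −
step 1: pivot 1/95 → sign +
signature = (1, 1, 0)

Answer: (1, 1, 0)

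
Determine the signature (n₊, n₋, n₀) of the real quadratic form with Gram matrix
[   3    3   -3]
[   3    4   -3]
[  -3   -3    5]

step 0: pivot 3 → sign +
step 1: pivot 1 → sign +
step 2: pivot 2 → sign +
signature = (3, 0, 0)

Answer: (3, 0, 0)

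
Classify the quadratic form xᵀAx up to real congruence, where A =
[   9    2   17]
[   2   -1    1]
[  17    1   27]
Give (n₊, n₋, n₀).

step 0: pivot 9 → sign +
step 1: pivot -13/9 → sign −
step 2: pivot 3/13 → sign +
signature = (2, 1, 0)

Answer: (2, 1, 0)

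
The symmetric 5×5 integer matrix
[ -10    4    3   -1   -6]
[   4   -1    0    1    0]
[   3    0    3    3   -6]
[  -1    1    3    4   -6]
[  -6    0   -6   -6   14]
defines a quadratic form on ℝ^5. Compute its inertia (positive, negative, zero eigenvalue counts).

Answer: (4, 1, 0)

Derivation:
step 0: pivot -10 → sign −
step 1: pivot 3/5 → sign +
step 2: pivot 3/2 → sign +
step 3: pivot 2 → sign +
step 4: pivot 2 → sign +
signature = (4, 1, 0)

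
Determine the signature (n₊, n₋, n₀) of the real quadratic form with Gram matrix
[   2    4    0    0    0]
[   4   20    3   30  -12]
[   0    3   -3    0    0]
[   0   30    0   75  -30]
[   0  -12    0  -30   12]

Answer: (3, 1, 1)

Derivation:
step 0: pivot 2 → sign +
step 1: pivot 12 → sign +
step 2: pivot -15/4 → sign −
step 3: pivot 15 → sign +
step 4: row/col 4 already zero → sign 0
signature = (3, 1, 1)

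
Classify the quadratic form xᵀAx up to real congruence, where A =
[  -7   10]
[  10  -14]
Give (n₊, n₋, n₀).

Answer: (1, 1, 0)

Derivation:
step 0: pivot -7 → sign −
step 1: pivot 2/7 → sign +
signature = (1, 1, 0)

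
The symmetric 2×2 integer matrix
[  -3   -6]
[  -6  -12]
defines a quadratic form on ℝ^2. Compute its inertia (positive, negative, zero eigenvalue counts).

step 0: pivot -3 → sign −
step 1: row/col 1 already zero → sign 0
signature = (0, 1, 1)

Answer: (0, 1, 1)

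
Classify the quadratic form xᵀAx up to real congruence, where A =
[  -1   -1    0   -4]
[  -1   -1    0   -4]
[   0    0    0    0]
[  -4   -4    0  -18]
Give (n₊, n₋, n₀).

Answer: (0, 2, 2)

Derivation:
step 0: pivot -1 → sign −
step 1: pivot -2 → sign −
step 2: row/col 2 already zero → sign 0
step 3: row/col 3 already zero → sign 0
signature = (0, 2, 2)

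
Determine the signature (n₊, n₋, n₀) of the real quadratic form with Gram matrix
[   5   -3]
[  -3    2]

Answer: (2, 0, 0)

Derivation:
step 0: pivot 5 → sign +
step 1: pivot 1/5 → sign +
signature = (2, 0, 0)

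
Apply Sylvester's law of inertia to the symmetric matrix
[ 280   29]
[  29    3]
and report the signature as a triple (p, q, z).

step 0: pivot 280 → sign +
step 1: pivot -1/280 → sign −
signature = (1, 1, 0)

Answer: (1, 1, 0)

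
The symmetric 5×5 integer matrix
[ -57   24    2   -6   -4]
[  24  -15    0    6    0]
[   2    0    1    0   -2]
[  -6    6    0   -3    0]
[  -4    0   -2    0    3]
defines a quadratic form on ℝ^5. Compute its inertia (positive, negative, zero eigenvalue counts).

step 0: pivot -57 → sign −
step 1: pivot -93/19 → sign −
step 2: pivot 113/93 → sign +
step 3: pivot -3/113 → sign −
step 4: pivot -1 → sign −
signature = (1, 4, 0)

Answer: (1, 4, 0)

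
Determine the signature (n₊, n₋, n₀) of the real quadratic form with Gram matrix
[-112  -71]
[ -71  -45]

Answer: (1, 1, 0)

Derivation:
step 0: pivot -112 → sign −
step 1: pivot 1/112 → sign +
signature = (1, 1, 0)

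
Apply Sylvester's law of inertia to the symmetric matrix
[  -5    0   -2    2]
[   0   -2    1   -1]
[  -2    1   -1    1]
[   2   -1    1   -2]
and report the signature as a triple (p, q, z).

step 0: pivot -5 → sign −
step 1: pivot -2 → sign −
step 2: pivot 3/10 → sign +
step 3: pivot -1 → sign −
signature = (1, 3, 0)

Answer: (1, 3, 0)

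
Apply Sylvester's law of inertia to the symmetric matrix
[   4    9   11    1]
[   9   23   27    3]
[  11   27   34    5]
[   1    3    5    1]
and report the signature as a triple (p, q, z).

Answer: (3, 1, 0)

Derivation:
step 0: pivot 4 → sign +
step 1: pivot 11/4 → sign +
step 2: pivot 21/11 → sign +
step 3: pivot -6/7 → sign −
signature = (3, 1, 0)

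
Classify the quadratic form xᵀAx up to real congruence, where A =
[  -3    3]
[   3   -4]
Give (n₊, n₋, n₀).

Answer: (0, 2, 0)

Derivation:
step 0: pivot -3 → sign −
step 1: pivot -1 → sign −
signature = (0, 2, 0)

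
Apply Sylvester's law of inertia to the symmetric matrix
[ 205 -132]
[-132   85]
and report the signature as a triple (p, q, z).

step 0: pivot 205 → sign +
step 1: pivot 1/205 → sign +
signature = (2, 0, 0)

Answer: (2, 0, 0)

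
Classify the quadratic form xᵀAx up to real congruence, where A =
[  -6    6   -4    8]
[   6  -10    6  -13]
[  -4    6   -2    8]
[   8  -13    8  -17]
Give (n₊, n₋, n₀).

step 0: pivot -6 → sign −
step 1: pivot -4 → sign −
step 2: pivot 5/3 → sign +
step 3: pivot -1/10 → sign −
signature = (1, 3, 0)

Answer: (1, 3, 0)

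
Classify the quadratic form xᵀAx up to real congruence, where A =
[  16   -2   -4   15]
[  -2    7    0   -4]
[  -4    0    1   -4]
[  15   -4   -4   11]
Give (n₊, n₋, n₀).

step 0: pivot 16 → sign +
step 1: pivot 27/4 → sign +
step 2: pivot -1/27 → sign −
step 3: pivot 3/4 → sign +
signature = (3, 1, 0)

Answer: (3, 1, 0)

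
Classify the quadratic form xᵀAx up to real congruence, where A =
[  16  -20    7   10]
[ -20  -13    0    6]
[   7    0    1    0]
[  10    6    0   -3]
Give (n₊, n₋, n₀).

step 0: pivot 16 → sign +
step 1: pivot -38 → sign −
step 2: pivot -29/608 → sign −
step 3: pivot 1/29 → sign +
signature = (2, 2, 0)

Answer: (2, 2, 0)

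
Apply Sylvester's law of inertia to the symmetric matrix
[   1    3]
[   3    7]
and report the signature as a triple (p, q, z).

step 0: pivot 1 → sign +
step 1: pivot -2 → sign −
signature = (1, 1, 0)

Answer: (1, 1, 0)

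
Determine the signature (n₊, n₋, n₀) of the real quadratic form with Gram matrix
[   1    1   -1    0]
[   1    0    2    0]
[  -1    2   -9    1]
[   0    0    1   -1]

step 0: pivot 1 → sign +
step 1: pivot -1 → sign −
step 2: pivot -1 → sign −
step 3: row/col 3 already zero → sign 0
signature = (1, 2, 1)

Answer: (1, 2, 1)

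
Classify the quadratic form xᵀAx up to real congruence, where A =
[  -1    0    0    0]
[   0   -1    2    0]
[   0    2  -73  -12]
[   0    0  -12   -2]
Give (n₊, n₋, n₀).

step 0: pivot -1 → sign −
step 1: pivot -1 → sign −
step 2: pivot -69 → sign −
step 3: pivot 2/23 → sign +
signature = (1, 3, 0)

Answer: (1, 3, 0)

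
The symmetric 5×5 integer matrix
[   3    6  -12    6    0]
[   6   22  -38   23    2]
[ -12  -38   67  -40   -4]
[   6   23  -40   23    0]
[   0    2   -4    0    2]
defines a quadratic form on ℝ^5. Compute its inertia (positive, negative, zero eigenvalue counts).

Answer: (3, 2, 0)

Derivation:
step 0: pivot 3 → sign +
step 1: pivot 10 → sign +
step 2: pivot -3/5 → sign −
step 3: pivot -1/2 → sign −
step 4: pivot 6 → sign +
signature = (3, 2, 0)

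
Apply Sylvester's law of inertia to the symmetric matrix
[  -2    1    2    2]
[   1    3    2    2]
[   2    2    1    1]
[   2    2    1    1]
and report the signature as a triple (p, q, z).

Answer: (2, 1, 1)

Derivation:
step 0: pivot -2 → sign −
step 1: pivot 7/2 → sign +
step 2: pivot 3/7 → sign +
step 3: row/col 3 already zero → sign 0
signature = (2, 1, 1)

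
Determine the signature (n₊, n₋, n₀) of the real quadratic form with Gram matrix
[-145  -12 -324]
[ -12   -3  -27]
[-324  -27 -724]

Answer: (0, 3, 0)

Derivation:
step 0: pivot -145 → sign −
step 1: pivot -291/145 → sign −
step 2: pivot -1/97 → sign −
signature = (0, 3, 0)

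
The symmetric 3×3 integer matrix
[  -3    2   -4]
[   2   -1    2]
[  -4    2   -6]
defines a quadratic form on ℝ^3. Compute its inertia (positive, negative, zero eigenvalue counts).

step 0: pivot -3 → sign −
step 1: pivot 1/3 → sign +
step 2: pivot -2 → sign −
signature = (1, 2, 0)

Answer: (1, 2, 0)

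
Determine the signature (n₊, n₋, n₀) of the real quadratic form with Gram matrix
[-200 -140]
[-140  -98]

Answer: (0, 1, 1)

Derivation:
step 0: pivot -200 → sign −
step 1: row/col 1 already zero → sign 0
signature = (0, 1, 1)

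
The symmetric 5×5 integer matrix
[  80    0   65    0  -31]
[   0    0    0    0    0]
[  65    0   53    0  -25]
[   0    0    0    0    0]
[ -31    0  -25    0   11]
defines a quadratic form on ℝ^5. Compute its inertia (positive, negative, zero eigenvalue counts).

step 0: pivot 80 → sign +
step 1: pivot 3/16 → sign +
step 2: pivot -6/5 → sign −
step 3: row/col 3 already zero → sign 0
step 4: row/col 4 already zero → sign 0
signature = (2, 1, 2)

Answer: (2, 1, 2)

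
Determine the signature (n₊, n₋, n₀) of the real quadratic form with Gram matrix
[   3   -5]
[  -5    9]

step 0: pivot 3 → sign +
step 1: pivot 2/3 → sign +
signature = (2, 0, 0)

Answer: (2, 0, 0)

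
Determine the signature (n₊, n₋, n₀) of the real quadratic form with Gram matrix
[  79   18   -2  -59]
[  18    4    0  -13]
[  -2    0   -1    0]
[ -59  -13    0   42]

Answer: (2, 2, 0)

Derivation:
step 0: pivot 79 → sign +
step 1: pivot -8/79 → sign −
step 2: pivot 1 → sign +
step 3: pivot -3/8 → sign −
signature = (2, 2, 0)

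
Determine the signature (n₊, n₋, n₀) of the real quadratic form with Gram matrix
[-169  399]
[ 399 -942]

step 0: pivot -169 → sign −
step 1: pivot 3/169 → sign +
signature = (1, 1, 0)

Answer: (1, 1, 0)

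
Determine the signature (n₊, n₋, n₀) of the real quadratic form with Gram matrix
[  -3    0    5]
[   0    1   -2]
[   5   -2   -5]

step 0: pivot -3 → sign −
step 1: pivot 1 → sign +
step 2: pivot -2/3 → sign −
signature = (1, 2, 0)

Answer: (1, 2, 0)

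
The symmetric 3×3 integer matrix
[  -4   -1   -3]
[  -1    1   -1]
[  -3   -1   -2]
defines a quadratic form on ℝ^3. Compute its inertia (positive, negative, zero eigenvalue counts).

Answer: (2, 1, 0)

Derivation:
step 0: pivot -4 → sign −
step 1: pivot 5/4 → sign +
step 2: pivot 1/5 → sign +
signature = (2, 1, 0)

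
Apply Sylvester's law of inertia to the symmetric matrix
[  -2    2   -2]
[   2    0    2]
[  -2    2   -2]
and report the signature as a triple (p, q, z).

step 0: pivot -2 → sign −
step 1: pivot 2 → sign +
step 2: row/col 2 already zero → sign 0
signature = (1, 1, 1)

Answer: (1, 1, 1)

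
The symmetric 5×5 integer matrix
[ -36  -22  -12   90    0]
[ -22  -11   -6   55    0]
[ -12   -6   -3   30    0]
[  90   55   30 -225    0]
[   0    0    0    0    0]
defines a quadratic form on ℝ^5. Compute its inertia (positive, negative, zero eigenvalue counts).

Answer: (2, 1, 2)

Derivation:
step 0: pivot -36 → sign −
step 1: pivot 22/9 → sign +
step 2: pivot 3/11 → sign +
step 3: row/col 3 already zero → sign 0
step 4: row/col 4 already zero → sign 0
signature = (2, 1, 2)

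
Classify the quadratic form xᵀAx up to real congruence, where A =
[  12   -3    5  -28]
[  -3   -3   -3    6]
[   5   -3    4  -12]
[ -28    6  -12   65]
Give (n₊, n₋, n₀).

Answer: (2, 2, 0)

Derivation:
step 0: pivot 12 → sign +
step 1: pivot -15/4 → sign −
step 2: pivot 41/15 → sign +
step 3: pivot -3/41 → sign −
signature = (2, 2, 0)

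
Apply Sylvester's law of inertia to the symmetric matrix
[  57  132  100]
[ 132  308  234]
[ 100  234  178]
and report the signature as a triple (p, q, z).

Answer: (3, 0, 0)

Derivation:
step 0: pivot 57 → sign +
step 1: pivot 44/19 → sign +
step 2: pivot 1/33 → sign +
signature = (3, 0, 0)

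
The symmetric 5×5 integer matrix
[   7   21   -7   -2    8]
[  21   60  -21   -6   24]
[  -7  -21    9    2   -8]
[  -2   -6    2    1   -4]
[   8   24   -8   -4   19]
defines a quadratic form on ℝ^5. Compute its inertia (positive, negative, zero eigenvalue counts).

step 0: pivot 7 → sign +
step 1: pivot -3 → sign −
step 2: pivot 2 → sign +
step 3: pivot 3/7 → sign +
step 4: pivot 3 → sign +
signature = (4, 1, 0)

Answer: (4, 1, 0)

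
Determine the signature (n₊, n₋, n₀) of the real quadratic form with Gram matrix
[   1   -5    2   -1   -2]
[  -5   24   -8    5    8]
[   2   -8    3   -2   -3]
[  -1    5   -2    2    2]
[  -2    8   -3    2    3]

step 0: pivot 1 → sign +
step 1: pivot -1 → sign −
step 2: pivot 3 → sign +
step 3: pivot 1 → sign +
step 4: row/col 4 already zero → sign 0
signature = (3, 1, 1)

Answer: (3, 1, 1)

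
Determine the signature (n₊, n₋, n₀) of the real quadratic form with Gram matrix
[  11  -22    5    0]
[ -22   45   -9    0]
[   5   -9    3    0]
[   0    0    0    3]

Answer: (3, 1, 0)

Derivation:
step 0: pivot 11 → sign +
step 1: pivot 1 → sign +
step 2: pivot -3/11 → sign −
step 3: pivot 3 → sign +
signature = (3, 1, 0)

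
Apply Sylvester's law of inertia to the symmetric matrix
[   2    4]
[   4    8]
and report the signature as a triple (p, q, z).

step 0: pivot 2 → sign +
step 1: row/col 1 already zero → sign 0
signature = (1, 0, 1)

Answer: (1, 0, 1)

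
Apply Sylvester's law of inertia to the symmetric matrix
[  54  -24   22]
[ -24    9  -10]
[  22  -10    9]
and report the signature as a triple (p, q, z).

Answer: (2, 1, 0)

Derivation:
step 0: pivot 54 → sign +
step 1: pivot -5/3 → sign −
step 2: pivot 1/15 → sign +
signature = (2, 1, 0)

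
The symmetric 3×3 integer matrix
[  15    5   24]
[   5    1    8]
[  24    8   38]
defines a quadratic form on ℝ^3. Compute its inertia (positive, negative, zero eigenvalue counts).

step 0: pivot 15 → sign +
step 1: pivot -2/3 → sign −
step 2: pivot -2/5 → sign −
signature = (1, 2, 0)

Answer: (1, 2, 0)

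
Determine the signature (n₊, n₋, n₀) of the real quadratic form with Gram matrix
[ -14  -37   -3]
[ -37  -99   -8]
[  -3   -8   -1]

step 0: pivot -14 → sign −
step 1: pivot -17/14 → sign −
step 2: pivot -6/17 → sign −
signature = (0, 3, 0)

Answer: (0, 3, 0)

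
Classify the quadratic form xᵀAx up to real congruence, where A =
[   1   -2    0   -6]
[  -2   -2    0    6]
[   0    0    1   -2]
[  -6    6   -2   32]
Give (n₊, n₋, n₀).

Answer: (2, 2, 0)

Derivation:
step 0: pivot 1 → sign +
step 1: pivot -6 → sign −
step 2: pivot 1 → sign +
step 3: pivot -2 → sign −
signature = (2, 2, 0)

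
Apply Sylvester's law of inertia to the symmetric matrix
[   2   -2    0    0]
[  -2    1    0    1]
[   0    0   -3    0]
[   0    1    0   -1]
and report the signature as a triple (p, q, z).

Answer: (1, 2, 1)

Derivation:
step 0: pivot 2 → sign +
step 1: pivot -1 → sign −
step 2: pivot -3 → sign −
step 3: row/col 3 already zero → sign 0
signature = (1, 2, 1)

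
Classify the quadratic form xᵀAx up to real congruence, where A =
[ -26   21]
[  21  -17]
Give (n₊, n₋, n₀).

step 0: pivot -26 → sign −
step 1: pivot -1/26 → sign −
signature = (0, 2, 0)

Answer: (0, 2, 0)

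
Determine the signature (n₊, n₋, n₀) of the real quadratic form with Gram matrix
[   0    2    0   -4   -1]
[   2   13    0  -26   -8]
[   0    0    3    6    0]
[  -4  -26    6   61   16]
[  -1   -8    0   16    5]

Answer: (3, 2, 0)

Derivation:
step 0: pivot 13 → sign +
step 1: pivot -4/13 → sign −
step 2: pivot 3 → sign +
step 3: pivot -3 → sign −
step 4: pivot 1/4 → sign +
signature = (3, 2, 0)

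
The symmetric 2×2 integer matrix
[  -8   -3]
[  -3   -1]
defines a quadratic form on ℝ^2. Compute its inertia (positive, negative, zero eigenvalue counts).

step 0: pivot -8 → sign −
step 1: pivot 1/8 → sign +
signature = (1, 1, 0)

Answer: (1, 1, 0)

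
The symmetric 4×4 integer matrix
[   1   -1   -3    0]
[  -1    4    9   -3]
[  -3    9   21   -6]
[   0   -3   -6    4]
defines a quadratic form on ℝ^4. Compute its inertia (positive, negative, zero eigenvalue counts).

step 0: pivot 1 → sign +
step 1: pivot 3 → sign +
step 2: pivot 1 → sign +
step 3: row/col 3 already zero → sign 0
signature = (3, 0, 1)

Answer: (3, 0, 1)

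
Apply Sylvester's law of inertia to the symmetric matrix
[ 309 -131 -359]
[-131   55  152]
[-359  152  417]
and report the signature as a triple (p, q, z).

step 0: pivot 309 → sign +
step 1: pivot -166/309 → sign −
step 2: pivot -3/166 → sign −
signature = (1, 2, 0)

Answer: (1, 2, 0)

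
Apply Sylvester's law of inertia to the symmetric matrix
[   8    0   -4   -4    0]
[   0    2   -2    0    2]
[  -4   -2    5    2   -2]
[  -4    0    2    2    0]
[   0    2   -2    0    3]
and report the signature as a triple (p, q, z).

Answer: (4, 0, 1)

Derivation:
step 0: pivot 8 → sign +
step 1: pivot 2 → sign +
step 2: pivot 1 → sign +
step 3: pivot 1 → sign +
step 4: row/col 4 already zero → sign 0
signature = (4, 0, 1)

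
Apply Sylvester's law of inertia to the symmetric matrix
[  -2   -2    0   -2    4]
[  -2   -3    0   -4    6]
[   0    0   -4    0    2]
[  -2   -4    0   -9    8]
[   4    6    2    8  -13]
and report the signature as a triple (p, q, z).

step 0: pivot -2 → sign −
step 1: pivot -1 → sign −
step 2: pivot -4 → sign −
step 3: pivot -3 → sign −
step 4: row/col 4 already zero → sign 0
signature = (0, 4, 1)

Answer: (0, 4, 1)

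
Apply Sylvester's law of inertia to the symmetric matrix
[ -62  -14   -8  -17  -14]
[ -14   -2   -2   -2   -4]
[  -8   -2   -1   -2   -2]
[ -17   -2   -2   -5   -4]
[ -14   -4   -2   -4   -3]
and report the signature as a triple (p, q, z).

step 0: pivot -62 → sign −
step 1: pivot 36/31 → sign +
step 2: pivot -13/4 → sign −
step 3: pivot 1/13 → sign +
step 4: pivot -1/3 → sign −
signature = (2, 3, 0)

Answer: (2, 3, 0)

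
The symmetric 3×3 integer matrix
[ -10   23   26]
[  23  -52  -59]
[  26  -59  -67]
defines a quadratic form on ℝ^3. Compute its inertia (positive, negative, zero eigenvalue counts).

Answer: (1, 2, 0)

Derivation:
step 0: pivot -10 → sign −
step 1: pivot 9/10 → sign +
step 2: pivot -1/9 → sign −
signature = (1, 2, 0)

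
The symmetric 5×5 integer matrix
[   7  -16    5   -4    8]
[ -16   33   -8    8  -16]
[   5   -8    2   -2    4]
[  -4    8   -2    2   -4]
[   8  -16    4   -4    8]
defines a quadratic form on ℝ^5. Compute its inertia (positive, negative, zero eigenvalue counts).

step 0: pivot 7 → sign +
step 1: pivot -25/7 → sign −
step 2: pivot 43/25 → sign +
step 3: pivot 2/43 → sign +
step 4: row/col 4 already zero → sign 0
signature = (3, 1, 1)

Answer: (3, 1, 1)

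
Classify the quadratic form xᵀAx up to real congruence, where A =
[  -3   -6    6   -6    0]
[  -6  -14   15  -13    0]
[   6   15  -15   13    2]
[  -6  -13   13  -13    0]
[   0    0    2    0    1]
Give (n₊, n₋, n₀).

Answer: (1, 4, 0)

Derivation:
step 0: pivot -3 → sign −
step 1: pivot -2 → sign −
step 2: pivot 3/2 → sign +
step 3: pivot -2/3 → sign −
step 4: pivot -1 → sign −
signature = (1, 4, 0)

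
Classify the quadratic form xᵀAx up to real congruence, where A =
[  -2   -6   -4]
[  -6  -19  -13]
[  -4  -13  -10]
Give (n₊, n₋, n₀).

step 0: pivot -2 → sign −
step 1: pivot -1 → sign −
step 2: pivot -1 → sign −
signature = (0, 3, 0)

Answer: (0, 3, 0)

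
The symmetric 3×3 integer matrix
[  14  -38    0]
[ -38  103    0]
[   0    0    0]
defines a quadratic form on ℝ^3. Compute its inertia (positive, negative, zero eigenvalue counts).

Answer: (1, 1, 1)

Derivation:
step 0: pivot 14 → sign +
step 1: pivot -1/7 → sign −
step 2: row/col 2 already zero → sign 0
signature = (1, 1, 1)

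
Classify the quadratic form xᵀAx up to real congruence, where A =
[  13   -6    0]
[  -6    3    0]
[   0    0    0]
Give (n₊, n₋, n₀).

step 0: pivot 13 → sign +
step 1: pivot 3/13 → sign +
step 2: row/col 2 already zero → sign 0
signature = (2, 0, 1)

Answer: (2, 0, 1)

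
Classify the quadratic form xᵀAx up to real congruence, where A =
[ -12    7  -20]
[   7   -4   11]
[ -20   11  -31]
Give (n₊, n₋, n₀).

step 0: pivot -12 → sign −
step 1: pivot 1/12 → sign +
step 2: pivot -3 → sign −
signature = (1, 2, 0)

Answer: (1, 2, 0)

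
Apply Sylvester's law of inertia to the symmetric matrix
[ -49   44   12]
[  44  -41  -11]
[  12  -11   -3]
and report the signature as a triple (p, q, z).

step 0: pivot -49 → sign −
step 1: pivot -73/49 → sign −
step 2: pivot -2/73 → sign −
signature = (0, 3, 0)

Answer: (0, 3, 0)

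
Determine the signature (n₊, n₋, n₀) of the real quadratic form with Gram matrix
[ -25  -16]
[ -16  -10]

Answer: (1, 1, 0)

Derivation:
step 0: pivot -25 → sign −
step 1: pivot 6/25 → sign +
signature = (1, 1, 0)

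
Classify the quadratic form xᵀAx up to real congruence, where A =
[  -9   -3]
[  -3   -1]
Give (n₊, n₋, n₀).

Answer: (0, 1, 1)

Derivation:
step 0: pivot -9 → sign −
step 1: row/col 1 already zero → sign 0
signature = (0, 1, 1)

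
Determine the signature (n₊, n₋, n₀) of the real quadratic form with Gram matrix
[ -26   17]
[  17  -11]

step 0: pivot -26 → sign −
step 1: pivot 3/26 → sign +
signature = (1, 1, 0)

Answer: (1, 1, 0)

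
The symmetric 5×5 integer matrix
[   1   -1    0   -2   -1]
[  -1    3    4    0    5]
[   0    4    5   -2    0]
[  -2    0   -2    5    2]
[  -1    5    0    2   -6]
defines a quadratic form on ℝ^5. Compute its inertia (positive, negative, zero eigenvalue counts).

Answer: (4, 1, 0)

Derivation:
step 0: pivot 1 → sign +
step 1: pivot 2 → sign +
step 2: pivot -3 → sign −
step 3: pivot 1/3 → sign +
step 4: pivot 1 → sign +
signature = (4, 1, 0)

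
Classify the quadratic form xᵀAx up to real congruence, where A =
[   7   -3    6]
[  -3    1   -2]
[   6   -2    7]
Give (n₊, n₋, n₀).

step 0: pivot 7 → sign +
step 1: pivot -2/7 → sign −
step 2: pivot 3 → sign +
signature = (2, 1, 0)

Answer: (2, 1, 0)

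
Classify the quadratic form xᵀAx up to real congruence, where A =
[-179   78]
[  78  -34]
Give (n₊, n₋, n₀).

step 0: pivot -179 → sign −
step 1: pivot -2/179 → sign −
signature = (0, 2, 0)

Answer: (0, 2, 0)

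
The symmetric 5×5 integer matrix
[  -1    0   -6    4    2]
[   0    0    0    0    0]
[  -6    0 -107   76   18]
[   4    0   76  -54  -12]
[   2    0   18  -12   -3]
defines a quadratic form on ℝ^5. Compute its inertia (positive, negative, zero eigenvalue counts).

step 0: pivot -1 → sign −
step 1: pivot -71 → sign −
step 2: pivot 6/71 → sign +
step 3: pivot -1/3 → sign −
step 4: row/col 4 already zero → sign 0
signature = (1, 3, 1)

Answer: (1, 3, 1)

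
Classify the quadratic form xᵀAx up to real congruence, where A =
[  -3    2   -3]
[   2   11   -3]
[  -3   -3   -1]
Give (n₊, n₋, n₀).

Answer: (1, 2, 0)

Derivation:
step 0: pivot -3 → sign −
step 1: pivot 37/3 → sign +
step 2: pivot -1/37 → sign −
signature = (1, 2, 0)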